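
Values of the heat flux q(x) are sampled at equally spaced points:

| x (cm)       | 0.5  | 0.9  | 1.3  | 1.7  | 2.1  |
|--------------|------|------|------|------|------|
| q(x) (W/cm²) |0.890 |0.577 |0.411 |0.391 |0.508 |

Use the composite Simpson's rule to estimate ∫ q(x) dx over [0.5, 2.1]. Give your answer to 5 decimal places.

0.81227

h = 0.4, n = 4.
(h/3)·[y₀ + 4y₁ + 2y₂ + 4y₃ + y₄] = 0.133333·(6.092) = 0.81227.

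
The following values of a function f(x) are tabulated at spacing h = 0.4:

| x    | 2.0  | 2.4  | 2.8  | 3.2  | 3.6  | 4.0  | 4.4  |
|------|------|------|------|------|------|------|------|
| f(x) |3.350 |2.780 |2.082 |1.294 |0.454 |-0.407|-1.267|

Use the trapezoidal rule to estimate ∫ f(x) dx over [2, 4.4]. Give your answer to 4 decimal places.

2.8978

h = 0.4, n = 6.
(h/2)·[y₀ + 2y₁ + 2y₂ + 2y₃ + 2y₄ + 2y₅ + y₆] = 0.2·(14.489) = 2.8978.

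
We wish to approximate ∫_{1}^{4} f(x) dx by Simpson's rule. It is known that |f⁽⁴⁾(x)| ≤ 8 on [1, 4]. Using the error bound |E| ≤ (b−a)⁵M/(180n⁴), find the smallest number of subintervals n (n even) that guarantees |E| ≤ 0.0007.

12

Need 1944/(180n⁴) ≤ 0.0007.
n⁴ ≥ 1944/(180·0.0007) = 15428.6 ⇒ n ≥ 11.1450, so the smallest even n is 12. (n must be even for Simpson's rule.)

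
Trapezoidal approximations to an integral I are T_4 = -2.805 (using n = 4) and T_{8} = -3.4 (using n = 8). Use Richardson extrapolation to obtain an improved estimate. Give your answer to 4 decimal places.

-3.5983

R = (4·T_{8} − T_4) / 3 = (4·(-3.4) − (-2.805))/3 = (-10.795)/3 = -3.5983.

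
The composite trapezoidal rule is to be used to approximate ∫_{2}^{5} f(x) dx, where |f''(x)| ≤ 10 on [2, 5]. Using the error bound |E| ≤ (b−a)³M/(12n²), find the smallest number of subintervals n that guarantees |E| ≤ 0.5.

Need 270/(12n²) ≤ 0.5.
n² ≥ 270/(12·0.5) = 45 ⇒ n ≥ 6.7082, so the smallest n is 7.

7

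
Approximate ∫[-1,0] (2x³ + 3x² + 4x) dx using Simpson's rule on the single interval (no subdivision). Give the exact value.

S = (b−a)/6 · [f(-1) + 4f(-0.5) + f(0)] = 0.166667·[(-3) + 4·(-1.5) + 0] = -1.5.

-1.5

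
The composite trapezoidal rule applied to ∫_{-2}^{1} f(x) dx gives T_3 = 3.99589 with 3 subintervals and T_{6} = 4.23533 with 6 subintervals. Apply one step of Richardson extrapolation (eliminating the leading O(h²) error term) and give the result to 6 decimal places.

R = (4·T_{6} − T_3) / 3 = (4·4.23533 − 3.99589)/3 = (12.94543)/3 = 4.315143.

4.315143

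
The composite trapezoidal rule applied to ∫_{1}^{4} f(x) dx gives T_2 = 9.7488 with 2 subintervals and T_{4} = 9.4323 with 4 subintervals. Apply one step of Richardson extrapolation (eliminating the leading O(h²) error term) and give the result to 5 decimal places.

R = (4·T_{4} − T_2) / 3 = (4·9.4323 − 9.7488)/3 = (27.9804)/3 = 9.32680.

9.32680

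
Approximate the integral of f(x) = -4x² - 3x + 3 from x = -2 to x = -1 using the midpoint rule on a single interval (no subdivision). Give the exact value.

M = (b−a)·f(-1.5) = 1·(-1.5) = -1.5.

-1.5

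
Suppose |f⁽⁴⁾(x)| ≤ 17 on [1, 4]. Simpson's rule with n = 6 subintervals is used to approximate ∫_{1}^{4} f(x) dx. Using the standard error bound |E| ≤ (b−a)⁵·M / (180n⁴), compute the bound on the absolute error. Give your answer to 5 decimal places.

|E| ≤ (3)⁵·17 / (180·6⁴) = 4131/233280 = 0.01771.

0.01771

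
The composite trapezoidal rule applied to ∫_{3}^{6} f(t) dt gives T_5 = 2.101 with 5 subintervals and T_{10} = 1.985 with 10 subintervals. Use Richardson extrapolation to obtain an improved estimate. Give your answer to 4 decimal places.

R = (4·T_{10} − T_5) / 3 = (4·1.985 − 2.101)/3 = (5.839)/3 = 1.9463.

1.9463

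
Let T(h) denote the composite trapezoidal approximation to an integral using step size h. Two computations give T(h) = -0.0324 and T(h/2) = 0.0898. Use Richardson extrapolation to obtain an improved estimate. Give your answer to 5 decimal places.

R = (4·T(h/2) − T(h)) / 3 = (4·0.0898 − (-0.0324))/3 = (0.3916)/3 = 0.13053.

0.13053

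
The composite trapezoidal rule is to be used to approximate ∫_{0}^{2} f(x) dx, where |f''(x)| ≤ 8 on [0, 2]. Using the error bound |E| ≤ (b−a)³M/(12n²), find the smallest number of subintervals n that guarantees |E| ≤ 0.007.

Need 64/(12n²) ≤ 0.007.
n² ≥ 64/(12·0.007) = 761.905 ⇒ n ≥ 27.6026, so the smallest n is 28.

28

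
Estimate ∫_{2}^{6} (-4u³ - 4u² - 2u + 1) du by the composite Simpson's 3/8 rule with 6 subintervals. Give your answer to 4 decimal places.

-1585.3333

h = (6 − 2)/6 = 0.666667.
Nodes u₀,…,u₆ = 2, 2.666667, 3.333333, 4, 4.666667, 5.333333, 6.
f(u) = -4u³ - 4u² - 2u + 1: f₀=-51, f₁=-108.629630, f₂=-198.259259, f₃=-327, f₄=-501.962963, f₅=-730.259259, f₆=-1019.
(3h/8)·[f₀ + 3f₁ + 3f₂ + 2f₃ + 3f₄ + 3f₅ + f₆] = 0.25·(-6341.333333) = -1585.3333.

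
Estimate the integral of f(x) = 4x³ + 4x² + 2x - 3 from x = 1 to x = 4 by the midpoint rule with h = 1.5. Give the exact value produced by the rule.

325.875

h = (4 − 1)/2 = 1.5.
Midpoints m₁,…,m₂ = 1.75, 3.25.
f(m₁)=34.1875, f(m₂)=183.0625.
h·[f(m₁) + f(m₂)] = 1.5·(217.25) = 325.875.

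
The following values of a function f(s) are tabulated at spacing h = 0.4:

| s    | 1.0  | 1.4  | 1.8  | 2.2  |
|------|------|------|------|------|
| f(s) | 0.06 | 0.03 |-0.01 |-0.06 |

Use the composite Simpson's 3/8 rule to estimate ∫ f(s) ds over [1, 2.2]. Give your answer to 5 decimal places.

h = 0.4, n = 3.
(3h/8)·[y₀ + 3y₁ + 3y₂ + y₃] = 0.15·(0.06) = 0.00900.

0.00900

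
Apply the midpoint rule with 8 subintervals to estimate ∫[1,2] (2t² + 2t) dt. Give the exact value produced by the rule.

h = (2 − 1)/8 = 0.125.
Midpoints m₁,…,m₈ = 1.0625, 1.1875, 1.3125, 1.4375, 1.5625, 1.6875, 1.8125, 1.9375.
f(m₁)=4.3828125, f(m₂)=5.1953125, f(m₃)=6.0703125, f(m₄)=7.0078125, f(m₅)=8.0078125, f(m₆)=9.0703125, f(m₇)=10.1953125, f(m₈)=11.3828125.
h·[f(m₁) + f(m₂) + f(m₃) + f(m₄) + f(m₅) + f(m₆) + f(m₇) + f(m₈)] = 0.125·(61.3125) = 7.6640625.

7.6640625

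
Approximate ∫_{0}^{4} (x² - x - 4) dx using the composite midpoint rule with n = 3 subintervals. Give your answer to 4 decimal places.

-3.2593

h = (4 − 0)/3 = 1.333333.
Midpoints m₁,…,m₃ = 0.666667, 2, 3.333333.
f(m₁)=-4.222222, f(m₂)=-2, f(m₃)=3.777778.
h·[f(m₁) + f(m₂) + f(m₃)] = 1.333333·(-2.444444) = -3.2593.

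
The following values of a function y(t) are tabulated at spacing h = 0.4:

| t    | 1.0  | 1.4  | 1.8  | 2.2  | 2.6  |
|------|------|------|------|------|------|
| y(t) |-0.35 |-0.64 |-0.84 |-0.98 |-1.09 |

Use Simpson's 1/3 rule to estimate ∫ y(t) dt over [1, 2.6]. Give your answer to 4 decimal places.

h = 0.4, n = 4.
(h/3)·[y₀ + 4y₁ + 2y₂ + 4y₃ + y₄] = 0.133333·(-9.60) = -1.2800.

-1.2800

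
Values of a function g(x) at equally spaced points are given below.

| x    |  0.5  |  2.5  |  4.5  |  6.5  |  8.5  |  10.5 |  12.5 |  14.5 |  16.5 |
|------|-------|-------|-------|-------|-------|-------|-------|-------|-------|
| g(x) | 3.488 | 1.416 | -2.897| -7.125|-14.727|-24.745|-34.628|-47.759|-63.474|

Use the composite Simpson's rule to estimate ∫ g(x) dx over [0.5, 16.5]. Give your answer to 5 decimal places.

h = 2, n = 8.
(h/3)·[y₀ + 4y₁ + 2y₂ + 4y₃ + 2y₄ + 4y₅ + 2y₆ + 4y₇ + y₈] = 0.666667·(-477.342) = -318.22800.

-318.22800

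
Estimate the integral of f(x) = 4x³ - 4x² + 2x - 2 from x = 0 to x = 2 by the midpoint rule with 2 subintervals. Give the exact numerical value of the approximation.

h = (2 − 0)/2 = 1.
Midpoints m₁,…,m₂ = 0.5, 1.5.
f(m₁)=-1.5, f(m₂)=5.5.
h·[f(m₁) + f(m₂)] = 1·(4) = 4.

4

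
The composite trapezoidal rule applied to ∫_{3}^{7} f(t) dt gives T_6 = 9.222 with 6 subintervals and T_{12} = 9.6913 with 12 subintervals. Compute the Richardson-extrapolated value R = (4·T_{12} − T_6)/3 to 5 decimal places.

R = (4·T_{12} − T_6) / 3 = (4·9.6913 − 9.222)/3 = (29.5432)/3 = 9.84773.

9.84773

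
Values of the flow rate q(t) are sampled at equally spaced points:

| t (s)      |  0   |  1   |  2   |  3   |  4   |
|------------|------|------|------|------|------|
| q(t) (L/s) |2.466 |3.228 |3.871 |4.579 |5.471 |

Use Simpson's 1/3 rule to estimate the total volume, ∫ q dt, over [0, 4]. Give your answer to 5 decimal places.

15.63567

h = 1, n = 4.
(h/3)·[y₀ + 4y₁ + 2y₂ + 4y₃ + y₄] = 0.333333·(46.907) = 15.63567.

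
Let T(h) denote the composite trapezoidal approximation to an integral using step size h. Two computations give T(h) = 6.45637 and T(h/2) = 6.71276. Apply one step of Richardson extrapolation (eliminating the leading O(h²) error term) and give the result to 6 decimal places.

6.798223

R = (4·T(h/2) − T(h)) / 3 = (4·6.71276 − 6.45637)/3 = (20.39467)/3 = 6.798223.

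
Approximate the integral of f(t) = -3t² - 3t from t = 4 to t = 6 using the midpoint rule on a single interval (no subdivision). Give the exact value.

M = (b−a)·f(5) = 2·(-90) = -180.

-180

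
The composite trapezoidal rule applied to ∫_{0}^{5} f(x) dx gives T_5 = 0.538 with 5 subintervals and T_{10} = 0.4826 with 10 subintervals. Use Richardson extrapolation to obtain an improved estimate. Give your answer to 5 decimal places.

0.46413

R = (4·T_{10} − T_5) / 3 = (4·0.4826 − 0.538)/3 = (1.3924)/3 = 0.46413.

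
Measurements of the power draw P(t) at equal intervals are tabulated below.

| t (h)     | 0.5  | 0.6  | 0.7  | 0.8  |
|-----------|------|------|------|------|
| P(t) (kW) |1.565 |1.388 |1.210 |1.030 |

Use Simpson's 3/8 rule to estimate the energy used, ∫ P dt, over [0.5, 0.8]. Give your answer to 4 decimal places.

h = 0.1, n = 3.
(3h/8)·[y₀ + 3y₁ + 3y₂ + y₃] = 0.0375·(10.389) = 0.3896.

0.3896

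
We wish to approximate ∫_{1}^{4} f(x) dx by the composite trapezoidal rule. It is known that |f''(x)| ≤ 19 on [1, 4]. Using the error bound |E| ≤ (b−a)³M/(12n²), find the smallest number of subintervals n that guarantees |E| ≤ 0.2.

15

Need 513/(12n²) ≤ 0.2.
n² ≥ 513/(12·0.2) = 213.75 ⇒ n ≥ 14.6202, so the smallest n is 15.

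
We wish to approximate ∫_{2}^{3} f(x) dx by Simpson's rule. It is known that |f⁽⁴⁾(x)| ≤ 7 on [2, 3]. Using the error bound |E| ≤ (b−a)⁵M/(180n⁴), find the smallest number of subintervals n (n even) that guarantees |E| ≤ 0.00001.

8

Need 7/(180n⁴) ≤ 0.00001.
n⁴ ≥ 7/(180·0.00001) = 3888.89 ⇒ n ≥ 7.8969, so the smallest even n is 8. (n must be even for Simpson's rule.)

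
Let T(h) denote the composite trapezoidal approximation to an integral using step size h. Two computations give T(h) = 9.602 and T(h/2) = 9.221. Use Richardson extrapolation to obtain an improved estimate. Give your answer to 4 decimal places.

R = (4·T(h/2) − T(h)) / 3 = (4·9.221 − 9.602)/3 = (27.282)/3 = 9.0940.

9.0940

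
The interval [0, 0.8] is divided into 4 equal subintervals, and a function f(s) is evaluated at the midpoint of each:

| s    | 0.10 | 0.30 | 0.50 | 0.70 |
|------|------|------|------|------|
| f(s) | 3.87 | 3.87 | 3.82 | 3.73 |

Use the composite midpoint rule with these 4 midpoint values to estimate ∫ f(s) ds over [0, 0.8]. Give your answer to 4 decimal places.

3.0580

h = 0.2, n = 4.
h·[y(m₁) + y(m₂) + y(m₃) + y(m₄)] = 0.2·(15.29) = 3.0580.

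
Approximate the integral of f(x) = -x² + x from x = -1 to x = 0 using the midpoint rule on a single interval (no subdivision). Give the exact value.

M = (b−a)·f(-0.5) = 1·(-0.75) = -0.75.

-0.75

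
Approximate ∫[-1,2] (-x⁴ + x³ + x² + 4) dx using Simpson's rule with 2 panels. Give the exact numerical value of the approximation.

h = (2 − (-1))/2 = 1.5.
Nodes x₀,…,x₂ = -1, 0.5, 2.
f(x) = -x⁴ + x³ + x² + 4: f₀=3, f₁=4.3125, f₂=0.
(h/3)·[f₀ + 4f₁ + f₂] = 0.5·(20.25) = 10.125.

10.125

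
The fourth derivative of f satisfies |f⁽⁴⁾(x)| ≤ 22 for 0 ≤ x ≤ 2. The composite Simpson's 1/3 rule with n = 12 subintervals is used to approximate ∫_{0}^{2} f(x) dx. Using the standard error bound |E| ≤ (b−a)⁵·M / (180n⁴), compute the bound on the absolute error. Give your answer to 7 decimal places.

|E| ≤ (2)⁵·22 / (180·12⁴) = 704/3732480 = 0.0001886.

0.0001886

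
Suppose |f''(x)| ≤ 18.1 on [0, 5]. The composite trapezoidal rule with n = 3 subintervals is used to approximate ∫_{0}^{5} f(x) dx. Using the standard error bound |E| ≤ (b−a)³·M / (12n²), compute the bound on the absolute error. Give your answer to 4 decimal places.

20.9491

|E| ≤ (5)³·18.1 / (12·3²) = 2262.5/108 = 20.9491.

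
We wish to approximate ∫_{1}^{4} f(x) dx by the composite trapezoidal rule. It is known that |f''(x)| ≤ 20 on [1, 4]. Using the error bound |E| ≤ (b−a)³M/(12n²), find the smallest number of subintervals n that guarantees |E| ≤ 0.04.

Need 540/(12n²) ≤ 0.04.
n² ≥ 540/(12·0.04) = 1125 ⇒ n ≥ 33.5410, so the smallest n is 34.

34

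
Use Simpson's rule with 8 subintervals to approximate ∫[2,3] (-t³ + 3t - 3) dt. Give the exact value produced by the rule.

h = (3 − 2)/8 = 0.125.
Nodes t₀,…,t₈ = 2, 2.125, 2.25, 2.375, 2.5, 2.625, 2.75, 2.875, 3.
f(t) = -t³ + 3t - 3: f₀=-5, f₁=-6.220703125, f₂=-7.640625, f₃=-9.271484375, f₄=-11.125, f₅=-13.212890625, f₆=-15.546875, f₇=-18.138671875, f₈=-21.
(h/3)·[f₀ + 4f₁ + 2f₂ + 4f₃ + 2f₄ + 4f₅ + 2f₆ + 4f₇ + f₈] = 0.041667·(-282) = -11.75.

-11.75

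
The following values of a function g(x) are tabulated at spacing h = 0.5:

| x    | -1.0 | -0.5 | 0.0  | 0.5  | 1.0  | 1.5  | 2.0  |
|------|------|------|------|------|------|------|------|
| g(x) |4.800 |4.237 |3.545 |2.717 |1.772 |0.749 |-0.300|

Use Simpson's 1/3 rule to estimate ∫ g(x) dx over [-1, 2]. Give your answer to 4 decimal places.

7.6577

h = 0.5, n = 6.
(h/3)·[y₀ + 4y₁ + 2y₂ + 4y₃ + 2y₄ + 4y₅ + y₆] = 0.166667·(45.946) = 7.6577.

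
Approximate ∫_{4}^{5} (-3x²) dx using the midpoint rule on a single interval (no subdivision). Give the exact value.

-60.75

M = (b−a)·f(4.5) = 1·(-60.75) = -60.75.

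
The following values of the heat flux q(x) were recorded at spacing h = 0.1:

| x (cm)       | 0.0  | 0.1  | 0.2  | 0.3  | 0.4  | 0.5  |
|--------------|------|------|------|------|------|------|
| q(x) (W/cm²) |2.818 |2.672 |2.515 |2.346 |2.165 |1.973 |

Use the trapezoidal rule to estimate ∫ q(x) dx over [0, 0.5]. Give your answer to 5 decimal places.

h = 0.1, n = 5.
(h/2)·[y₀ + 2y₁ + 2y₂ + 2y₃ + 2y₄ + y₅] = 0.05·(24.187) = 1.20935.

1.20935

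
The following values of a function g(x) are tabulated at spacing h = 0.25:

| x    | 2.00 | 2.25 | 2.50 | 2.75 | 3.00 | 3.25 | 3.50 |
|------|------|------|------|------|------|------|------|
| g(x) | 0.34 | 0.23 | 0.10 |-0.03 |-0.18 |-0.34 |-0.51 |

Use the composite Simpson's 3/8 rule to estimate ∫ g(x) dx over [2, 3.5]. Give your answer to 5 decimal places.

-0.07500

h = 0.25, n = 6.
(3h/8)·[y₀ + 3y₁ + 3y₂ + 2y₃ + 3y₄ + 3y₅ + y₆] = 0.09375·(-0.80) = -0.07500.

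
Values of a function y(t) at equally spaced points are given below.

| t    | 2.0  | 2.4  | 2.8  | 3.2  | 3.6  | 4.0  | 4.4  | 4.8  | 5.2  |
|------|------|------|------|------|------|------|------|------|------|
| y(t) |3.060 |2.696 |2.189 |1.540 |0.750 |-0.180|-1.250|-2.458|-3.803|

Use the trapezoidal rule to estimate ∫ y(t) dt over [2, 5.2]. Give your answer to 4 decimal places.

h = 0.4, n = 8.
(h/2)·[y₀ + 2y₁ + 2y₂ + 2y₃ + 2y₄ + 2y₅ + 2y₆ + 2y₇ + y₈] = 0.2·(5.831) = 1.1662.

1.1662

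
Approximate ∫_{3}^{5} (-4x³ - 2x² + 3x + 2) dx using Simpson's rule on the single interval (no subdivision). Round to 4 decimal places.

S = (b−a)/6 · [f(3) + 4f(4) + f(5)] = 0.333333·[(-115) + 4·(-274) + (-533)] = -581.3333.

-581.3333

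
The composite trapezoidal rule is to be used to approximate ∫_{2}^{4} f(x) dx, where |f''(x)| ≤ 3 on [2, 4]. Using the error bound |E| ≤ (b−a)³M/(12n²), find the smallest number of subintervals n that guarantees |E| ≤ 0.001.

45

Need 24/(12n²) ≤ 0.001.
n² ≥ 24/(12·0.001) = 2000 ⇒ n ≥ 44.7214, so the smallest n is 45.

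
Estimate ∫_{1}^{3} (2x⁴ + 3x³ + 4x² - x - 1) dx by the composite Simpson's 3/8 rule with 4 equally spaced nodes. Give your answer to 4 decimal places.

185.7037

h = (3 − 1)/3 = 0.666667.
Nodes x₀,…,x₃ = 1, 1.666667, 2.333333, 3.
f(x) = 2x⁴ + 3x³ + 4x² - x - 1: f₀=7, f₁=37.765432, f₂=115.839506, f₃=275.
(3h/8)·[f₀ + 3f₁ + 3f₂ + f₃] = 0.25·(742.814815) = 185.7037.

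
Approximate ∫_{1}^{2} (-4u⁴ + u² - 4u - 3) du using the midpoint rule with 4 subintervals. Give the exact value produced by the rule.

h = (2 − 1)/4 = 0.25.
Midpoints m₁,…,m₄ = 1.125, 1.375, 1.625, 1.875.
f(m₁)=-12.6416015625, f(m₂)=-20.9072265625, f(m₃)=-34.7509765625, f(m₄)=-56.4228515625.
h·[f(m₁) + f(m₂) + f(m₃) + f(m₄)] = 0.25·(-124.72265625) = -31.1806640625.

-31.1806640625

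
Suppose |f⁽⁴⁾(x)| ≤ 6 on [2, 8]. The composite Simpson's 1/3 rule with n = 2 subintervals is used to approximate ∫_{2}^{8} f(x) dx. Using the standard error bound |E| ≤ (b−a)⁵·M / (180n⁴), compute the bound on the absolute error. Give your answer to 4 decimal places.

|E| ≤ (6)⁵·6 / (180·2⁴) = 46656/2880 = 16.2000.

16.2000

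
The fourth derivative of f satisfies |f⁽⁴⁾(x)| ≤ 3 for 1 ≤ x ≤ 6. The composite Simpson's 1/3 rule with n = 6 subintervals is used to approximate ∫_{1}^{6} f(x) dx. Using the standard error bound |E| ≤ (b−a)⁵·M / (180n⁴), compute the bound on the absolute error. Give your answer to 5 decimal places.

0.04019

|E| ≤ (5)⁵·3 / (180·6⁴) = 9375/233280 = 0.04019.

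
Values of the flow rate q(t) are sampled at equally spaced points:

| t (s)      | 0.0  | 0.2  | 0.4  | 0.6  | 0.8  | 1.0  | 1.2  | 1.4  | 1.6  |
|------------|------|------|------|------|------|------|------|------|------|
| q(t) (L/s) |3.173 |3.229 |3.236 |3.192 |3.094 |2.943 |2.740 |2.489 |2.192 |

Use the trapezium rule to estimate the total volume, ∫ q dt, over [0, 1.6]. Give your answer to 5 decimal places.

4.72110

h = 0.2, n = 8.
(h/2)·[y₀ + 2y₁ + 2y₂ + 2y₃ + 2y₄ + 2y₅ + 2y₆ + 2y₇ + y₈] = 0.1·(47.211) = 4.72110.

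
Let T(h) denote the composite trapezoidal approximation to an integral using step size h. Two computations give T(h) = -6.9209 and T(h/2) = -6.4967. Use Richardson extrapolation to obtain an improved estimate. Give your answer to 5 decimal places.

R = (4·T(h/2) − T(h)) / 3 = (4·(-6.4967) − (-6.9209))/3 = (-19.0659)/3 = -6.35530.

-6.35530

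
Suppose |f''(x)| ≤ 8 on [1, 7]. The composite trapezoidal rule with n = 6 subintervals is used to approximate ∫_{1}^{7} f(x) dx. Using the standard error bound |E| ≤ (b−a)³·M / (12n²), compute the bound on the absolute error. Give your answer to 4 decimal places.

4.0000

|E| ≤ (6)³·8 / (12·6²) = 1728/432 = 4.0000.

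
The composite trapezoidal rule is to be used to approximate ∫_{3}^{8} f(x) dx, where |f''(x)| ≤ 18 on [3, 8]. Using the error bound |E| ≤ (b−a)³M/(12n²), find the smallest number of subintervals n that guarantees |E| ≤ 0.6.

18

Need 2250/(12n²) ≤ 0.6.
n² ≥ 2250/(12·0.6) = 312.5 ⇒ n ≥ 17.6777, so the smallest n is 18.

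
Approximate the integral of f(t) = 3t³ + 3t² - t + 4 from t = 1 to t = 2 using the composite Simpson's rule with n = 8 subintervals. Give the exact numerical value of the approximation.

h = (2 − 1)/8 = 0.125.
Nodes t₀,…,t₈ = 1, 1.125, 1.25, 1.375, 1.5, 1.625, 1.75, 1.875, 2.
f(t) = 3t³ + 3t² - t + 4: f₀=9, f₁=10.943359375, f₂=13.296875, f₃=16.095703125, f₄=19.375, f₅=23.169921875, f₆=27.515625, f₇=32.447265625, f₈=38.
(h/3)·[f₀ + 4f₁ + 2f₂ + 4f₃ + 2f₄ + 4f₅ + 2f₆ + 4f₇ + f₈] = 0.041667·(498) = 20.75.

20.75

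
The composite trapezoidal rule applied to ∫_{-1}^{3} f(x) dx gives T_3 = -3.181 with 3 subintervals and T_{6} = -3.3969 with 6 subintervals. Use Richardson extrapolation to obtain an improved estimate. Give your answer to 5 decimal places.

-3.46887

R = (4·T_{6} − T_3) / 3 = (4·(-3.3969) − (-3.181))/3 = (-10.4066)/3 = -3.46887.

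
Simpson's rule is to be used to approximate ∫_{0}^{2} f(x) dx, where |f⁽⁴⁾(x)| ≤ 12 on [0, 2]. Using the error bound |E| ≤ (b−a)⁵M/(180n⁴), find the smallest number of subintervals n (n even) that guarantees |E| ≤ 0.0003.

10

Need 384/(180n⁴) ≤ 0.0003.
n⁴ ≥ 384/(180·0.0003) = 7111.11 ⇒ n ≥ 9.1830, so the smallest even n is 10. (n must be even for Simpson's rule.)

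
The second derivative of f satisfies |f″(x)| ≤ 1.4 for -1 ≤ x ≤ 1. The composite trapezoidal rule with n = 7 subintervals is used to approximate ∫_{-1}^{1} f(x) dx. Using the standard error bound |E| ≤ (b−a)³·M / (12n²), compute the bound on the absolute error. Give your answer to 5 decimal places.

0.01905

|E| ≤ (2)³·1.4 / (12·7²) = 11.2/588 = 0.01905.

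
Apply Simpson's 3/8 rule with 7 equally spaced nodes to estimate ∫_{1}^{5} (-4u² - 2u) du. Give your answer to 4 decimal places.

h = (5 − 1)/6 = 0.666667.
Nodes u₀,…,u₆ = 1, 1.666667, 2.333333, 3, 3.666667, 4.333333, 5.
f(u) = -4u² - 2u: f₀=-6, f₁=-14.444444, f₂=-26.444444, f₃=-42, f₄=-61.111111, f₅=-83.777778, f₆=-110.
(3h/8)·[f₀ + 3f₁ + 3f₂ + 2f₃ + 3f₄ + 3f₅ + f₆] = 0.25·(-757.333333) = -189.3333.

-189.3333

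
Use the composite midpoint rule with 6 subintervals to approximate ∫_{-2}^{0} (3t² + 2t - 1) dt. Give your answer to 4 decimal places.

h = (0 − (-2))/6 = 0.333333.
Midpoints m₁,…,m₆ = -1.833333, -1.5, -1.166667, -0.833333, -0.5, -0.166667.
f(m₁)=5.416667, f(m₂)=2.75, f(m₃)=0.75, f(m₄)=-0.583333, f(m₅)=-1.25, f(m₆)=-1.25.
h·[f(m₁) + f(m₂) + f(m₃) + f(m₄) + f(m₅) + f(m₆)] = 0.333333·(5.833333) = 1.9444.

1.9444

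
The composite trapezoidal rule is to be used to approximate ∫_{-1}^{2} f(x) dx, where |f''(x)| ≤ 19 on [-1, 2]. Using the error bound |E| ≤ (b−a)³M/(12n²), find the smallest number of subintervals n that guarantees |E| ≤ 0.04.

Need 513/(12n²) ≤ 0.04.
n² ≥ 513/(12·0.04) = 1068.75 ⇒ n ≥ 32.6917, so the smallest n is 33.

33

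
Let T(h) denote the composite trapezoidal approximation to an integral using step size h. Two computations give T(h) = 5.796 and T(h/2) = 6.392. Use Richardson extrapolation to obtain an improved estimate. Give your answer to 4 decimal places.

R = (4·T(h/2) − T(h)) / 3 = (4·6.392 − 5.796)/3 = (19.772)/3 = 6.5907.

6.5907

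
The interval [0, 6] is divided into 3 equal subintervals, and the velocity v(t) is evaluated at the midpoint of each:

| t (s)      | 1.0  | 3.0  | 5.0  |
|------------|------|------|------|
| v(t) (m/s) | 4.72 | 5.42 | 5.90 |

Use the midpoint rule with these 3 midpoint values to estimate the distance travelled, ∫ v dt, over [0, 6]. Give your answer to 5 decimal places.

h = 2, n = 3.
h·[y(m₁) + y(m₂) + y(m₃)] = 2·(16.04) = 32.08000.

32.08000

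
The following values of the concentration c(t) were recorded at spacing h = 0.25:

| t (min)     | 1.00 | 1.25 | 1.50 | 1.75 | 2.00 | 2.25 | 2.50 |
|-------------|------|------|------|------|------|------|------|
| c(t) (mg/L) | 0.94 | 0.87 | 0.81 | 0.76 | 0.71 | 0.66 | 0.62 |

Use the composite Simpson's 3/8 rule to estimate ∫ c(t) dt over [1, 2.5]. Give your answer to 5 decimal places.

1.14656

h = 0.25, n = 6.
(3h/8)·[y₀ + 3y₁ + 3y₂ + 2y₃ + 3y₄ + 3y₅ + y₆] = 0.09375·(12.23) = 1.14656.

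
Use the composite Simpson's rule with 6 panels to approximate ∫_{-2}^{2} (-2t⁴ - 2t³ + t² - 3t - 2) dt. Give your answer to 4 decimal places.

h = (2 − (-2))/6 = 0.666667.
Nodes t₀,…,t₆ = -2, -1.333333, -0.666667, 0, 0.666667, 1.333333, 2.
f(t) = -2t⁴ - 2t³ + t² - 3t - 2: f₀=-8, f₁=2.197531, f₂=0.641975, f₃=-2, f₄=-4.543210, f₅=-15.283951, f₆=-52.
(h/3)·[f₀ + 4f₁ + 2f₂ + 4f₃ + 2f₄ + 4f₅ + f₆] = 0.222222·(-128.148148) = -28.4774.

-28.4774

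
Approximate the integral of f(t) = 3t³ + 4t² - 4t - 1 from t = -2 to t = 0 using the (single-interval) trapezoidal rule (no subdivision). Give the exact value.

T = (b−a)/2 · [f(-2) + f(0)] = 1·[(-1) + (-1)] = -2.

-2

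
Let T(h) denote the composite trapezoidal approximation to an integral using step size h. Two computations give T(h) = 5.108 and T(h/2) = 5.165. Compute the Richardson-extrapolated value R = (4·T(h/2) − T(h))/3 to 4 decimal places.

5.1840

R = (4·T(h/2) − T(h)) / 3 = (4·5.165 − 5.108)/3 = (15.552)/3 = 5.1840.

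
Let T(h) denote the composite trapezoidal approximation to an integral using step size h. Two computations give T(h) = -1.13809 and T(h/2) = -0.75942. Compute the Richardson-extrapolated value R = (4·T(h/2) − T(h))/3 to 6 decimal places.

R = (4·T(h/2) − T(h)) / 3 = (4·(-0.75942) − (-1.13809))/3 = (-1.89959)/3 = -0.633197.

-0.633197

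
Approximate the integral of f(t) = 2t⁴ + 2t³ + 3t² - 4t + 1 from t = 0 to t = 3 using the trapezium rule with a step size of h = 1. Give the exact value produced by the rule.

173.5

h = (3 − 0)/3 = 1.
Nodes t₀,…,t₃ = 0, 1, 2, 3.
f(t) = 2t⁴ + 2t³ + 3t² - 4t + 1: f₀=1, f₁=4, f₂=53, f₃=232.
(h/2)·[f₀ + 2f₁ + 2f₂ + f₃] = 0.5·(347) = 173.5.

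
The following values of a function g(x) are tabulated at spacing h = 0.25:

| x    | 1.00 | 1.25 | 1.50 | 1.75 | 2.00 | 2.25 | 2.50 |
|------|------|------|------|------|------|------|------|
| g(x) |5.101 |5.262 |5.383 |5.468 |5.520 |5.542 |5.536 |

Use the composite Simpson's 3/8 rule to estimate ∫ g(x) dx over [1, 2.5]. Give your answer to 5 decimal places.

8.12756

h = 0.25, n = 6.
(3h/8)·[y₀ + 3y₁ + 3y₂ + 2y₃ + 3y₄ + 3y₅ + y₆] = 0.09375·(86.694) = 8.12756.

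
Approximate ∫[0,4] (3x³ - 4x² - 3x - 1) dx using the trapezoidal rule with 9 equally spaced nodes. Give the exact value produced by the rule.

81

h = (4 − 0)/8 = 0.5.
Nodes x₀,…,x₈ = 0, 0.5, 1, 1.5, 2, 2.5, 3, 3.5, 4.
f(x) = 3x³ - 4x² - 3x - 1: f₀=-1, f₁=-3.125, f₂=-5, f₃=-4.375, f₄=1, f₅=13.375, f₆=35, f₇=68.125, f₈=115.
(h/2)·[f₀ + 2f₁ + 2f₂ + 2f₃ + 2f₄ + 2f₅ + 2f₆ + 2f₇ + f₈] = 0.25·(324) = 81.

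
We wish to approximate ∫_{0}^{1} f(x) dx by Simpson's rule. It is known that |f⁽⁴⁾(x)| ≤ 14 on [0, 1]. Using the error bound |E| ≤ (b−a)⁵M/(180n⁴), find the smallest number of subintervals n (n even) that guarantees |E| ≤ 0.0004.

Need 14/(180n⁴) ≤ 0.0004.
n⁴ ≥ 14/(180·0.0004) = 194.444 ⇒ n ≥ 3.7342, so the smallest even n is 4. (n must be even for Simpson's rule.)

4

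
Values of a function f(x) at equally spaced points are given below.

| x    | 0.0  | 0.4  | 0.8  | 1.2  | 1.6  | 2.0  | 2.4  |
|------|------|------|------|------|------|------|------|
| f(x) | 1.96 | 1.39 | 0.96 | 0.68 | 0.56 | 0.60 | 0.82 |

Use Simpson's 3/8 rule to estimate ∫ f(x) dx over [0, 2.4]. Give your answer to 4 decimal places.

h = 0.4, n = 6.
(3h/8)·[y₀ + 3y₁ + 3y₂ + 2y₃ + 3y₄ + 3y₅ + y₆] = 0.15·(14.67) = 2.2005.

2.2005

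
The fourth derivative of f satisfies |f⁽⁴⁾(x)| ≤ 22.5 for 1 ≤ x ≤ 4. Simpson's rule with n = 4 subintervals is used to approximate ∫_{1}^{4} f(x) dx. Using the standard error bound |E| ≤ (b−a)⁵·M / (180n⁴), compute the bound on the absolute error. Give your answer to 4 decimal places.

0.1187

|E| ≤ (3)⁵·22.5 / (180·4⁴) = 5467.5/46080 = 0.1187.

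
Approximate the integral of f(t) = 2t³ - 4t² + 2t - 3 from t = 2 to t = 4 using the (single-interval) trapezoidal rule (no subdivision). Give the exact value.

T = (b−a)/2 · [f(2) + f(4)] = 1·[1 + 69] = 70.

70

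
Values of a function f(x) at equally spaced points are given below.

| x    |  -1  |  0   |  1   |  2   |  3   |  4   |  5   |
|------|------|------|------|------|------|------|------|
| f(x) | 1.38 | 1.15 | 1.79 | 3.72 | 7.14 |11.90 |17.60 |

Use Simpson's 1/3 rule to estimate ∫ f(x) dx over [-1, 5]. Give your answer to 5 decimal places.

34.64000

h = 1, n = 6.
(h/3)·[y₀ + 4y₁ + 2y₂ + 4y₃ + 2y₄ + 4y₅ + y₆] = 0.333333·(103.92) = 34.64000.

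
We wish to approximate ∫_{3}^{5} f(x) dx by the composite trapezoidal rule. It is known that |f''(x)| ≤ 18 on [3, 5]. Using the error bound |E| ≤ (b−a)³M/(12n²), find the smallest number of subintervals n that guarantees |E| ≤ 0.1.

Need 144/(12n²) ≤ 0.1.
n² ≥ 144/(12·0.1) = 120 ⇒ n ≥ 10.9545, so the smallest n is 11.

11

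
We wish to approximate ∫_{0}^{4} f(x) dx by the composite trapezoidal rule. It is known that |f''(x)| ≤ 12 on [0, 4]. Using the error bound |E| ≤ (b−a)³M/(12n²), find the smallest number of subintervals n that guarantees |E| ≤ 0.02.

57

Need 768/(12n²) ≤ 0.02.
n² ≥ 768/(12·0.02) = 3200 ⇒ n ≥ 56.5685, so the smallest n is 57.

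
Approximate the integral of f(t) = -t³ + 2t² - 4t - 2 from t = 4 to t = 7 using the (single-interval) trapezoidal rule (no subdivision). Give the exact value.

-487.5

T = (b−a)/2 · [f(4) + f(7)] = 1.5·[(-50) + (-275)] = -487.5.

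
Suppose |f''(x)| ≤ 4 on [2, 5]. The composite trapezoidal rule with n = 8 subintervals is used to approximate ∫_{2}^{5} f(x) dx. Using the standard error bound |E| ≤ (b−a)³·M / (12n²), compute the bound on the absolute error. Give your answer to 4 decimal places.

|E| ≤ (3)³·4 / (12·8²) = 108/768 = 0.1406.

0.1406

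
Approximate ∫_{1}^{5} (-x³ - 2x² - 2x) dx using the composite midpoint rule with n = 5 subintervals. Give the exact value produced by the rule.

h = (5 − 1)/5 = 0.8.
Midpoints m₁,…,m₅ = 1.4, 2.2, 3, 3.8, 4.6.
f(m₁)=-9.464, f(m₂)=-24.728, f(m₃)=-51, f(m₄)=-91.352, f(m₅)=-148.856.
h·[f(m₁) + f(m₂) + f(m₃) + f(m₄) + f(m₅)] = 0.8·(-325.4) = -260.32.

-260.32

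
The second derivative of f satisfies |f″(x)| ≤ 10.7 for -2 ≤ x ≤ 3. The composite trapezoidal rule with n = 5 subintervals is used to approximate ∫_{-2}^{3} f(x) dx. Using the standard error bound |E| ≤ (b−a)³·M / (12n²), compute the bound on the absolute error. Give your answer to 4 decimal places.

|E| ≤ (5)³·10.7 / (12·5²) = 1337.5/300 = 4.4583.

4.4583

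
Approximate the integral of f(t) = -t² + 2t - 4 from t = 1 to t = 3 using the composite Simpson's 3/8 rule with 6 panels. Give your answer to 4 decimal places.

h = (3 − 1)/6 = 0.333333.
Nodes t₀,…,t₆ = 1, 1.333333, 1.666667, 2, 2.333333, 2.666667, 3.
f(t) = -t² + 2t - 4: f₀=-3, f₁=-3.111111, f₂=-3.444444, f₃=-4, f₄=-4.777778, f₅=-5.777778, f₆=-7.
(3h/8)·[f₀ + 3f₁ + 3f₂ + 2f₃ + 3f₄ + 3f₅ + f₆] = 0.125·(-69.333333) = -8.6667.

-8.6667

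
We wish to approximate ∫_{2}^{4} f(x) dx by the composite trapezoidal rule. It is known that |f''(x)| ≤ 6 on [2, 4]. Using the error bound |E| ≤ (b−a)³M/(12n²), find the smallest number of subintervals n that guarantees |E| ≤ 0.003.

Need 48/(12n²) ≤ 0.003.
n² ≥ 48/(12·0.003) = 1333.33 ⇒ n ≥ 36.5148, so the smallest n is 37.

37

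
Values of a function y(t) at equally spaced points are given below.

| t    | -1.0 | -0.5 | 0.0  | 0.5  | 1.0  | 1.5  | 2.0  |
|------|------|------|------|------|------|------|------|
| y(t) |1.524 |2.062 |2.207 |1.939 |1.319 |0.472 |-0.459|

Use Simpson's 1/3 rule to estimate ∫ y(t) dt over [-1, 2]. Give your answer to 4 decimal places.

4.3348

h = 0.5, n = 6.
(h/3)·[y₀ + 4y₁ + 2y₂ + 4y₃ + 2y₄ + 4y₅ + y₆] = 0.166667·(26.009) = 4.3348.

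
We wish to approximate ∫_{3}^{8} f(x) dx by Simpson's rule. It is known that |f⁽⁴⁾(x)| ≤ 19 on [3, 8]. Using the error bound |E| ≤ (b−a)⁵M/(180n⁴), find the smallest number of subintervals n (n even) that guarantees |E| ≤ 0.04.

Need 59375/(180n⁴) ≤ 0.04.
n⁴ ≥ 59375/(180·0.04) = 8246.53 ⇒ n ≥ 9.5294, so the smallest even n is 10. (n must be even for Simpson's rule.)

10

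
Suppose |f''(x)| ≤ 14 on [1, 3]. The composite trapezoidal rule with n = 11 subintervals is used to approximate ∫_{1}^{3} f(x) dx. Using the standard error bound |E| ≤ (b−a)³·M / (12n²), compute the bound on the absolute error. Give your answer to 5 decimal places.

|E| ≤ (2)³·14 / (12·11²) = 112/1452 = 0.07713.

0.07713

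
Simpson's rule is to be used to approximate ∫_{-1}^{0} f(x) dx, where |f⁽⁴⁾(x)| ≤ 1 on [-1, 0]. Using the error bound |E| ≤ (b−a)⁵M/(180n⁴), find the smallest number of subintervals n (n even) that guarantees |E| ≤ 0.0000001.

16

Need 1/(180n⁴) ≤ 0.0000001.
n⁴ ≥ 1/(180·0.0000001) = 55555.6 ⇒ n ≥ 15.3526, so the smallest even n is 16. (n must be even for Simpson's rule.)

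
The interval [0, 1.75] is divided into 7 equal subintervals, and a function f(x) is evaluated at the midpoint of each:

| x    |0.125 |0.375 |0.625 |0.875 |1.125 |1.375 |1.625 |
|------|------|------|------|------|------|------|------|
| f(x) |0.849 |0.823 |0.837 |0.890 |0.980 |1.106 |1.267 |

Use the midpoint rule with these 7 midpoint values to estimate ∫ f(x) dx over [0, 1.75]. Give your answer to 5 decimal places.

1.68800

h = 0.25, n = 7.
h·[y(m₁) + y(m₂) + y(m₃) + y(m₄) + y(m₅) + y(m₆) + y(m₇)] = 0.25·(6.752) = 1.68800.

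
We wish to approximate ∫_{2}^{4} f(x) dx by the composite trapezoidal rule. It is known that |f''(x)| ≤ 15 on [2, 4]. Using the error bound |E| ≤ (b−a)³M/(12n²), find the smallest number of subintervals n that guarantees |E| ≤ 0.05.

Need 120/(12n²) ≤ 0.05.
n² ≥ 120/(12·0.05) = 200 ⇒ n ≥ 14.1421, so the smallest n is 15.

15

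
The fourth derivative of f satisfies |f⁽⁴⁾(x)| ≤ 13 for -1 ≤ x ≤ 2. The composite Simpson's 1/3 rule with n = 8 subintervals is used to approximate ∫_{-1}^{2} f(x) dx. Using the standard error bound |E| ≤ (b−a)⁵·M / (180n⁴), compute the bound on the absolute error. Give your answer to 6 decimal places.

|E| ≤ (3)⁵·13 / (180·8⁴) = 3159/737280 = 0.004285.

0.004285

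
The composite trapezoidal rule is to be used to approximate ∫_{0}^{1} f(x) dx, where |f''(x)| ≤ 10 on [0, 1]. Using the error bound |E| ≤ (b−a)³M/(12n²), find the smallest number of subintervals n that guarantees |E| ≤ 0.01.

Need 10/(12n²) ≤ 0.01.
n² ≥ 10/(12·0.01) = 83.3333 ⇒ n ≥ 9.1287, so the smallest n is 10.

10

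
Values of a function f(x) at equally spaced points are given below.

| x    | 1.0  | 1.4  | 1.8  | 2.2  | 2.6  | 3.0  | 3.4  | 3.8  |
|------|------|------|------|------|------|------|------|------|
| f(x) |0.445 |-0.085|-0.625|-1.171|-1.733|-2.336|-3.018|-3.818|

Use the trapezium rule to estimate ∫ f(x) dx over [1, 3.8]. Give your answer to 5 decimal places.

h = 0.4, n = 7.
(h/2)·[y₀ + 2y₁ + 2y₂ + 2y₃ + 2y₄ + 2y₅ + 2y₆ + y₇] = 0.2·(-21.309) = -4.26180.

-4.26180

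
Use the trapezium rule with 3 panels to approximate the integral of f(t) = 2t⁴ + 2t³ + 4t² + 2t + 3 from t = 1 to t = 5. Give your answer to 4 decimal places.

1935.1276

h = (5 − 1)/3 = 1.333333.
Nodes t₀,…,t₃ = 1, 2.333333, 3.666667, 5.
f(t) = 2t⁴ + 2t³ + 4t² + 2t + 3: f₀=13, f₁=114.135802, f₂=524.209877, f₃=1613.
(h/2)·[f₀ + 2f₁ + 2f₂ + f₃] = 0.666667·(2902.691358) = 1935.1276.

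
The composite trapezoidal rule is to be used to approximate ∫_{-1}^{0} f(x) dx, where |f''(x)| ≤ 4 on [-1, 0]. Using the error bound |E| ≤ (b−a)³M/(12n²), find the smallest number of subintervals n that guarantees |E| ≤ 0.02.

5

Need 4/(12n²) ≤ 0.02.
n² ≥ 4/(12·0.02) = 16.6667 ⇒ n ≥ 4.0825, so the smallest n is 5.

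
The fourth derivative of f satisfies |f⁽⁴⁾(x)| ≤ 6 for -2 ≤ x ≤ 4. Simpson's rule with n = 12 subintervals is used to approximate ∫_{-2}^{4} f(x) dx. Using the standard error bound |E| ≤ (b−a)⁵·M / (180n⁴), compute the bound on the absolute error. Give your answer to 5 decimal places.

|E| ≤ (6)⁵·6 / (180·12⁴) = 46656/3732480 = 0.01250.

0.01250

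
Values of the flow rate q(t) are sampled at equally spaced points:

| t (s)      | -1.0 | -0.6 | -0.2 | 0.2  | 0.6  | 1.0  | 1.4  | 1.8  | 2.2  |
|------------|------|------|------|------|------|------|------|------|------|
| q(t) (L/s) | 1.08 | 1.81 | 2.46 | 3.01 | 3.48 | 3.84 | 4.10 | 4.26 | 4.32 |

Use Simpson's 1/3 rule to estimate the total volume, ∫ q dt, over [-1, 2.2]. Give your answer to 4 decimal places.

h = 0.4, n = 8.
(h/3)·[y₀ + 4y₁ + 2y₂ + 4y₃ + 2y₄ + 4y₅ + 2y₆ + 4y₇ + y₈] = 0.133333·(77.16) = 10.2880.

10.2880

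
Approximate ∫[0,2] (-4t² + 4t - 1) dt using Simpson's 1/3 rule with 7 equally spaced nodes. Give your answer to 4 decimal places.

-4.6667

h = (2 − 0)/6 = 0.333333.
Nodes t₀,…,t₆ = 0, 0.333333, 0.666667, 1, 1.333333, 1.666667, 2.
f(t) = -4t² + 4t - 1: f₀=-1, f₁=-0.111111, f₂=-0.111111, f₃=-1, f₄=-2.777778, f₅=-5.444444, f₆=-9.
(h/3)·[f₀ + 4f₁ + 2f₂ + 4f₃ + 2f₄ + 4f₅ + f₆] = 0.111111·(-42) = -4.6667.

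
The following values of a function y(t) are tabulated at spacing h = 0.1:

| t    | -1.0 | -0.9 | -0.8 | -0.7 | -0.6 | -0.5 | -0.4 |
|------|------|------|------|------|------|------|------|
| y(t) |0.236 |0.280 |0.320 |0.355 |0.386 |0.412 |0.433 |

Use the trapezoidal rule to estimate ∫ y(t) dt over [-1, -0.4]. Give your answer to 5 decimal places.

0.20875

h = 0.1, n = 6.
(h/2)·[y₀ + 2y₁ + 2y₂ + 2y₃ + 2y₄ + 2y₅ + y₆] = 0.05·(4.175) = 0.20875.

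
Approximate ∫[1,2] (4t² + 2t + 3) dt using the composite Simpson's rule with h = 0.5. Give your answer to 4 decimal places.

15.3333

h = (2 − 1)/2 = 0.5.
Nodes t₀,…,t₂ = 1, 1.5, 2.
f(t) = 4t² + 2t + 3: f₀=9, f₁=15, f₂=23.
(h/3)·[f₀ + 4f₁ + f₂] = 0.166667·(92) = 15.3333.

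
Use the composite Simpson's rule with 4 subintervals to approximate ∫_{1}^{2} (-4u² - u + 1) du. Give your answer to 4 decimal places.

-9.8333

h = (2 − 1)/4 = 0.25.
Nodes u₀,…,u₄ = 1, 1.25, 1.5, 1.75, 2.
f(u) = -4u² - u + 1: f₀=-4, f₁=-6.5, f₂=-9.5, f₃=-13, f₄=-17.
(h/3)·[f₀ + 4f₁ + 2f₂ + 4f₃ + f₄] = 0.083333·(-118) = -9.8333.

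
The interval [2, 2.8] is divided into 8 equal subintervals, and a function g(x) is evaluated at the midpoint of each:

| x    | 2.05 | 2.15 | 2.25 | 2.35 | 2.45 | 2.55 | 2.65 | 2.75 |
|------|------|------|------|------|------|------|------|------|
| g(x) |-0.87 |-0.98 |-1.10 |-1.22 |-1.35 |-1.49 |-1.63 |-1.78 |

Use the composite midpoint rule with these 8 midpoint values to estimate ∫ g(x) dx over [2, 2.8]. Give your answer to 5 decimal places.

-1.04200

h = 0.1, n = 8.
h·[y(m₁) + y(m₂) + y(m₃) + y(m₄) + y(m₅) + y(m₆) + y(m₇) + y(m₈)] = 0.1·(-10.42) = -1.04200.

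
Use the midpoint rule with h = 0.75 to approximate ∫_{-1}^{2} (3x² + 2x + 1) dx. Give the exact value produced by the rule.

h = (2 − (-1))/4 = 0.75.
Midpoints m₁,…,m₄ = -0.625, 0.125, 0.875, 1.625.
f(m₁)=0.921875, f(m₂)=1.296875, f(m₃)=5.046875, f(m₄)=12.171875.
h·[f(m₁) + f(m₂) + f(m₃) + f(m₄)] = 0.75·(19.4375) = 14.578125.

14.578125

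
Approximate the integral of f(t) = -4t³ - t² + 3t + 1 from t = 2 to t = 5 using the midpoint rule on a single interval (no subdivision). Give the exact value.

-516.75

M = (b−a)·f(3.5) = 3·(-172.25) = -516.75.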